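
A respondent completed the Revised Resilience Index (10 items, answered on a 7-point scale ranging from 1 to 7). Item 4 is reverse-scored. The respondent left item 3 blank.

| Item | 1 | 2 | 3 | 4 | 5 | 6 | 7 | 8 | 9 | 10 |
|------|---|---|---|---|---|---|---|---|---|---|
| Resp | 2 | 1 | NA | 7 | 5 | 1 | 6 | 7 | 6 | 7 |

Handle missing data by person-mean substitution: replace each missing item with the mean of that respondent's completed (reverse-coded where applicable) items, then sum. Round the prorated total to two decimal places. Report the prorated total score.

Reverse-coded (reversed = (1+7) − raw = 8 − raw):
  item 4: 8 − 7 = 1
Completed scored items (9 of 10): 2, 1, 1, 5, 1, 6, 7, 6, 7; sum = 36.
Person mean = 36 / 9 ≈ 4.0000
Prorated total = (36 / 9) × 10 = 40.00 (to 2 dp)

40.00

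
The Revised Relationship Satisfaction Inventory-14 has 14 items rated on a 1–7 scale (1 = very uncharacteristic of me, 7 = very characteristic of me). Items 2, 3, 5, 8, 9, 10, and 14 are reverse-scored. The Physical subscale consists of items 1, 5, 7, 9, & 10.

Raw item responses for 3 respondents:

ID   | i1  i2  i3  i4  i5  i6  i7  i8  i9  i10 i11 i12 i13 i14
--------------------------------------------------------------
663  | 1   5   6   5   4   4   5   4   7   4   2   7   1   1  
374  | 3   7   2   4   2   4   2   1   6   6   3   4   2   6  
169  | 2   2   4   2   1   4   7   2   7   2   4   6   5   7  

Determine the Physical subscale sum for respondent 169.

Respondent 169 raw: 2, 2, 4, 2, 1, 4, 7, 2, 7, 2, 4, 6, 5, 7.
Physical items: 1, 5, 7, 9, 10.
Reverse-coded (on a 1–7 scale, reversed = 8 − raw):
  item 1: 2
  item 5: 8 − 1 = 7
  item 7: 7
  item 9: 8 − 7 = 1
  item 10: 8 − 2 = 6
Sum = 2 + 7 + 7 + 1 + 6 = 23

23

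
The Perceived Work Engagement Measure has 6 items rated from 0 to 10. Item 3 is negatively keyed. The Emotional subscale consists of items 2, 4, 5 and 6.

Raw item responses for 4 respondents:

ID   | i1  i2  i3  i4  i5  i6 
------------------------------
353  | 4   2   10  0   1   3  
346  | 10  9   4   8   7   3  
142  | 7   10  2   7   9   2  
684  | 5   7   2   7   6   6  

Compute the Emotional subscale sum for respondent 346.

27

Respondent 346 raw: 10, 9, 4, 8, 7, 3.
Emotional items: 2, 4, 5, 6.
Reverse-coded (on a 0–10 scale, reversed = 10 − raw):
  item 2: 9
  item 4: 8
  item 5: 7
  item 6: 3
Sum = 9 + 8 + 7 + 3 = 27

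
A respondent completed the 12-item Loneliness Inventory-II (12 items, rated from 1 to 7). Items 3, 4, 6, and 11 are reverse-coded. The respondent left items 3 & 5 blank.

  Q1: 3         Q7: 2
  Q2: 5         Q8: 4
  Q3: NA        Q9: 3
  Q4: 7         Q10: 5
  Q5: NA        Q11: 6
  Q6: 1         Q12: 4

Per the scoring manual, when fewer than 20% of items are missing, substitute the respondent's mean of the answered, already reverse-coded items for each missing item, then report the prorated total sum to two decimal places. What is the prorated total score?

Reverse-coded (on a 1–7 scale, reversed = 8 − raw):
  item 4: 8 − 7 = 1
  item 6: 8 − 1 = 7
  item 11: 8 − 6 = 2
Completed scored items (10 of 12): 3, 5, 1, 7, 2, 4, 3, 5, 2, 4; sum = 36.
Person mean = 36 / 10 ≈ 3.6000
Prorated total = (36 / 10) × 12 = 43.20 (to 2 dp)

43.20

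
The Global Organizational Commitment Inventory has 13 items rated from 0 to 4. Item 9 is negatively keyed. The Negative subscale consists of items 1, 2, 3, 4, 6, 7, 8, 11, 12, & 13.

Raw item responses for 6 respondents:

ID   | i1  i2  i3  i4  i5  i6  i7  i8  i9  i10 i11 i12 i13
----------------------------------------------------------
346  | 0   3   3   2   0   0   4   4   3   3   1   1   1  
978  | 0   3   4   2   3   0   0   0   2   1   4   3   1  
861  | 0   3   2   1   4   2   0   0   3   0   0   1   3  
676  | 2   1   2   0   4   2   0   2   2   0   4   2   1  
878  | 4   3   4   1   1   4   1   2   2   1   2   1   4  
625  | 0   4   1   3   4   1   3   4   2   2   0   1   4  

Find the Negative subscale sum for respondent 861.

12

Respondent 861 raw: 0, 3, 2, 1, 4, 2, 0, 0, 3, 0, 0, 1, 3.
Negative items: 1, 2, 3, 4, 6, 7, 8, 11, 12, 13.
Reverse-coded (reverse-coded value = 4 − response):
  item 1: 0
  item 2: 3
  item 3: 2
  item 4: 1
  item 6: 2
  item 7: 0
  item 8: 0
  item 11: 0
  item 12: 1
  item 13: 3
Sum = 0 + 3 + 2 + 1 + 2 + 0 + 0 + 0 + 1 + 3 = 12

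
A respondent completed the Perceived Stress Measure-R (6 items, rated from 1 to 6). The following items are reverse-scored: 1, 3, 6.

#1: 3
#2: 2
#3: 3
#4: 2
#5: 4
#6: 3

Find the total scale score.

20

Reverse-coded items (on a 1–6 scale, reversed = 7 − raw):
  item 1: 7 − 3 = 4
  item 3: 7 − 3 = 4
  item 6: 7 − 3 = 4
Scored items: 4, 2, 4, 2, 4, 4
Total = 4 + 2 + 4 + 2 + 4 + 4 = 20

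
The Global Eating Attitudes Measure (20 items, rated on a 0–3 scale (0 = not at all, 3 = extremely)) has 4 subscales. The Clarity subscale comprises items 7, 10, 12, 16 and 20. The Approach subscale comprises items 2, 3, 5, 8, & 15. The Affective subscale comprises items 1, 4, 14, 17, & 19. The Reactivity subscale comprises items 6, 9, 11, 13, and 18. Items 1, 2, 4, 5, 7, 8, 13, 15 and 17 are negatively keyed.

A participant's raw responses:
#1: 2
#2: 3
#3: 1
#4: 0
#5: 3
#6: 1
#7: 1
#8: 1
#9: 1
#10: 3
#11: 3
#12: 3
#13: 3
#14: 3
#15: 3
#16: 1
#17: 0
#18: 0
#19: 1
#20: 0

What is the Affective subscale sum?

11

Affective items: 1, 4, 14, 17, 19.
Of these, items 1, 4, and 17 are negatively keyed; reversed = (0+3) − raw = 3 − raw.
  item 1: 3 − 2 = 1
  item 4: 3 − 0 = 3
  item 14: 3
  item 17: 3 − 0 = 3
  item 19: 1
Sum = 1 + 3 + 3 + 3 + 1 = 11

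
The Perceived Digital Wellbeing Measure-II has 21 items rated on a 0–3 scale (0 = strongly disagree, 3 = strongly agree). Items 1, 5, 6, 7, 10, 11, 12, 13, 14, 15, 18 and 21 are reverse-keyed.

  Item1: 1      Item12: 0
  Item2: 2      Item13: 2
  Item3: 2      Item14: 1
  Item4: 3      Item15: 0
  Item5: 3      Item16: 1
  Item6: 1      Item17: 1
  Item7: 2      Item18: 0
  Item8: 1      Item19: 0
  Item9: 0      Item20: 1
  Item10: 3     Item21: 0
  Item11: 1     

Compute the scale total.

33

Reverse-keyed items use 3 − raw:
  item 1: 3 − 1 = 2
  item 5: 3 − 3 = 0
  item 6: 3 − 1 = 2
  item 7: 3 − 2 = 1
  item 10: 3 − 3 = 0
  item 11: 3 − 1 = 2
  item 12: 3 − 0 = 3
  item 13: 3 − 2 = 1
  item 14: 3 − 1 = 2
  item 15: 3 − 0 = 3
  item 18: 3 − 0 = 3
  item 21: 3 − 0 = 3
After reverse-coding: 2, 2, 2, 3, 0, 2, 1, 1, 0, 0, 2, 3, 1, 2, 3, 1, 1, 3, 0, 1, 3
Total = 2 + 2 + 2 + 3 + 0 + 2 + 1 + 1 + 0 + 0 + 2 + 3 + 1 + 2 + 3 + 1 + 1 + 3 + 0 + 1 + 3 = 33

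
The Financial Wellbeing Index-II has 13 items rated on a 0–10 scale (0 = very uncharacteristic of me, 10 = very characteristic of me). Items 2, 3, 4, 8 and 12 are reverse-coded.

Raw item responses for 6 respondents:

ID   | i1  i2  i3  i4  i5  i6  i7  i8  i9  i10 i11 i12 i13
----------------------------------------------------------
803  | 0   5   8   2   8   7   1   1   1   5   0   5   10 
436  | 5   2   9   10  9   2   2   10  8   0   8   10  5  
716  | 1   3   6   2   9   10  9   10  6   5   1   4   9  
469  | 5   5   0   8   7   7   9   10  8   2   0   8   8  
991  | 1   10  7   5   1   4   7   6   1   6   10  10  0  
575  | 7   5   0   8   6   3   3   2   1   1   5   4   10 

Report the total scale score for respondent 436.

48

Respondent 436 raw: 5, 2, 9, 10, 9, 2, 2, 10, 8, 0, 8, 10, 5.
Reverse-coded (reversed = (0+10) − raw = 10 − raw):
  item 1: 5
  item 2: 10 − 2 = 8
  item 3: 10 − 9 = 1
  item 4: 10 − 10 = 0
  item 5: 9
  item 6: 2
  item 7: 2
  item 8: 10 − 10 = 0
  item 9: 8
  item 10: 0
  item 11: 8
  item 12: 10 − 10 = 0
  item 13: 5
Sum = 5 + 8 + 1 + 0 + 9 + 2 + 2 + 0 + 8 + 0 + 8 + 0 + 5 = 48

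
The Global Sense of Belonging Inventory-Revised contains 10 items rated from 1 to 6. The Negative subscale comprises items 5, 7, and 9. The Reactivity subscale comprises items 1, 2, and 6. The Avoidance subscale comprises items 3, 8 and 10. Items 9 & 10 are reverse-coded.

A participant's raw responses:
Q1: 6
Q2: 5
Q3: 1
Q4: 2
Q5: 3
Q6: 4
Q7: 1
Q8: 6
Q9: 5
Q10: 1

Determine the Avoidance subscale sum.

Avoidance items: 3, 8, 10.
Of these, item 10 is reverse-coded; reverse-coded value = 7 − response.
  item 3: 1
  item 8: 6
  item 10: 7 − 1 = 6
Sum = 1 + 6 + 6 = 13

13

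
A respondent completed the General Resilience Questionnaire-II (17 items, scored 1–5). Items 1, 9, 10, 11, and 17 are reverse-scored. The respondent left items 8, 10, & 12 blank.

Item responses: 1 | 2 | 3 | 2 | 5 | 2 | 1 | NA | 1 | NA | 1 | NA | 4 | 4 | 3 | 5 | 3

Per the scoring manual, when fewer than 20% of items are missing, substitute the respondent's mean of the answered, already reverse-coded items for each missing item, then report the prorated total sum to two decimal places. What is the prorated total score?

Reverse-coded (reversed = (1+5) − raw = 6 − raw):
  item 1: 6 − 1 = 5
  item 9: 6 − 1 = 5
  item 11: 6 − 1 = 5
  item 17: 6 − 3 = 3
Completed scored items (14 of 17): 5, 2, 3, 2, 5, 2, 1, 5, 5, 4, 4, 3, 5, 3; sum = 49.
Person mean = 49 / 14 ≈ 3.5000
Prorated total = (49 / 14) × 17 = 59.50 (to 2 dp)

59.50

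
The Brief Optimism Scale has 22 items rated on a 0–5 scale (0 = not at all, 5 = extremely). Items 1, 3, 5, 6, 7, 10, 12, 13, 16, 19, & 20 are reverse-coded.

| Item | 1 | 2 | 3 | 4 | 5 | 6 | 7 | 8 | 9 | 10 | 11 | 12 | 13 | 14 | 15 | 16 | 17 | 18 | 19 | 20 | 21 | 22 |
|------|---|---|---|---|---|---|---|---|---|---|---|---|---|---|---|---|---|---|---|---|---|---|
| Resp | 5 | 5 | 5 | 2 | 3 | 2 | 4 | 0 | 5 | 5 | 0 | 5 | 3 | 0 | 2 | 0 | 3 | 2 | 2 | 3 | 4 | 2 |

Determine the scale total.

Reversing items 1, 3, 5, 6, 7, 10, 12, 13, 16, 19, and 20 with 5 − raw:
Total = (5−5) + 5 + (5−5) + 2 + (5−3) + (5−2) + (5−4) + 0 + 5 + (5−5) + 0 + (5−5) + (5−3) + 0 + 2 + (5−0) + 3 + 2 + (5−2) + (5−3) + 4 + 2
      = 0 + 5 + 0 + 2 + 2 + 3 + 1 + 0 + 5 + 0 + 0 + 0 + 2 + 0 + 2 + 5 + 3 + 2 + 3 + 2 + 4 + 2 = 43

43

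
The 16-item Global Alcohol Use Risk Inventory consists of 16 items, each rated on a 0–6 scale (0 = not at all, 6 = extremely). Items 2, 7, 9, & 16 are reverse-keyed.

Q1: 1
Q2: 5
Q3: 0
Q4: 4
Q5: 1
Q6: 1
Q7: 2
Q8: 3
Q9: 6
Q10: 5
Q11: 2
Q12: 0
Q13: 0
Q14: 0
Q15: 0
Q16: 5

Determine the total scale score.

Raw sum = 35. Reverse-keyed items: 2, 7, 9, 16; their raw sum = 18.
Each reversal replaces raw with 6 − raw, changing the total by 6 − 2·raw per item.
Total = 35 + 4·6 − 2·18 = 35 + 24 − 36 = 23

23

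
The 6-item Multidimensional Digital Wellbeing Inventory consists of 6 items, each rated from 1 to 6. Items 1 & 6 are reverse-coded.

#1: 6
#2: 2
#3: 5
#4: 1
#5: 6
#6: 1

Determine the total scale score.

21

Reverse-coded items (reverse-coded value = 7 − response):
  item 1: 7 − 6 = 1
  item 6: 7 − 1 = 6
Scored items: 1, 2, 5, 1, 6, 6
Total = 1 + 2 + 5 + 1 + 6 + 6 = 21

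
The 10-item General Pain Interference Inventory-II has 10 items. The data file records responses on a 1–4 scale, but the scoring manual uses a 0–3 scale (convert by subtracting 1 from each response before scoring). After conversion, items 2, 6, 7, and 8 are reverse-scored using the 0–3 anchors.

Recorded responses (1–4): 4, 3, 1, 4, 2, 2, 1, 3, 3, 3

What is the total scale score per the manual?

Convert to 0–3: 3, 2, 0, 3, 1, 1, 0, 2, 2, 2
Reverse-coded (on a 0–3 scale, reversed = 3 − raw):
  item 2: 3 − 2 = 1
  item 6: 3 − 1 = 2
  item 7: 3 − 0 = 3
  item 8: 3 − 2 = 1
Scored: 3, 1, 0, 3, 1, 2, 3, 1, 2, 2
Total = 18

18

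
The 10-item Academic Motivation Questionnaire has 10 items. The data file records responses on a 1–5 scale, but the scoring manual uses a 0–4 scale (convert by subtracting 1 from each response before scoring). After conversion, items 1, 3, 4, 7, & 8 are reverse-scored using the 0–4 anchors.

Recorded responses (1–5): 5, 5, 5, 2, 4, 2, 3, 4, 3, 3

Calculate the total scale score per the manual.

Convert to 0–4: 4, 4, 4, 1, 3, 1, 2, 3, 2, 2
Reverse-coded (reversed = (0+4) − raw = 4 − raw):
  item 1: 4 − 4 = 0
  item 3: 4 − 4 = 0
  item 4: 4 − 1 = 3
  item 7: 4 − 2 = 2
  item 8: 4 − 3 = 1
Scored: 0, 4, 0, 3, 3, 1, 2, 1, 2, 2
Total = 18

18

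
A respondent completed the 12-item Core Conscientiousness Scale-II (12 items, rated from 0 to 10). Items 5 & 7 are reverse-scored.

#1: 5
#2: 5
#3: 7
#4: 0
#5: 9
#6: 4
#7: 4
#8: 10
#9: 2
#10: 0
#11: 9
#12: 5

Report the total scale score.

Apply reverse scoring (reversed = (0+10) − raw = 10 − raw):
  item 5: 10 − 9 = 1
  item 7: 10 − 4 = 6
Scored responses: 5, 5, 7, 0, 1, 4, 6, 10, 2, 0, 9, 5
Total = 5 + 5 + 7 + 0 + 1 + 4 + 6 + 10 + 2 + 0 + 9 + 5 = 54

54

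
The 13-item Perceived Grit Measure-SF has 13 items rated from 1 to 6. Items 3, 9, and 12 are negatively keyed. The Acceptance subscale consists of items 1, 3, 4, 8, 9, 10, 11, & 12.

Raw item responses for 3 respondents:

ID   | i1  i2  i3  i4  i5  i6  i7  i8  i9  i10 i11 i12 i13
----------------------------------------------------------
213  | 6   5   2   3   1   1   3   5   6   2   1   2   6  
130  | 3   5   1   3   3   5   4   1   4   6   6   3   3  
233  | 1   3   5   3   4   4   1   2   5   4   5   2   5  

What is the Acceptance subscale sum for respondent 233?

Respondent 233 raw: 1, 3, 5, 3, 4, 4, 1, 2, 5, 4, 5, 2, 5.
Acceptance items: 1, 3, 4, 8, 9, 10, 11, 12.
Reverse-coded (reversed = (1+6) − raw = 7 − raw):
  item 1: 1
  item 3: 7 − 5 = 2
  item 4: 3
  item 8: 2
  item 9: 7 − 5 = 2
  item 10: 4
  item 11: 5
  item 12: 7 − 2 = 5
Sum = 1 + 2 + 3 + 2 + 2 + 4 + 5 + 5 = 24

24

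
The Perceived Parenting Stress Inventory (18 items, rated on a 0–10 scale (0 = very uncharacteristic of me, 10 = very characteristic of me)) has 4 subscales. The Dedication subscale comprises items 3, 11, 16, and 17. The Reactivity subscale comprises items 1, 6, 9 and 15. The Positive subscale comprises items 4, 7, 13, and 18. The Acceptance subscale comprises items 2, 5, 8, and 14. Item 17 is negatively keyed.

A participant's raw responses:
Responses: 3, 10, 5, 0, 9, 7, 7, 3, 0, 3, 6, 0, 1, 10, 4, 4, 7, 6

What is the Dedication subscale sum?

18

Dedication items: 3, 11, 16, 17.
Of these, item 17 is negatively keyed; reversed = (0+10) − raw = 10 − raw.
  item 3: 5
  item 11: 6
  item 16: 4
  item 17: 10 − 7 = 3
Sum = 5 + 6 + 4 + 3 = 18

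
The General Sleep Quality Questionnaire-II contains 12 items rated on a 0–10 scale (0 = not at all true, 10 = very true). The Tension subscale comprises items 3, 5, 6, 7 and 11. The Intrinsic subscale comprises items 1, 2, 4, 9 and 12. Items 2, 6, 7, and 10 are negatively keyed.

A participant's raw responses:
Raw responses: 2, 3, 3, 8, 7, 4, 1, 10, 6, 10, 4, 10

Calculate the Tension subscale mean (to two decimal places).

Tension items: 3, 5, 6, 7, 11.
Of these, items 6 & 7 are negatively keyed; reverse-coded value = 10 − response.
  item 3: 3
  item 5: 7
  item 6: 10 − 4 = 6
  item 7: 10 − 1 = 9
  item 11: 4
Sum = 3 + 7 + 6 + 9 + 4 = 29
Mean = 29 / 5 = 5.80

5.80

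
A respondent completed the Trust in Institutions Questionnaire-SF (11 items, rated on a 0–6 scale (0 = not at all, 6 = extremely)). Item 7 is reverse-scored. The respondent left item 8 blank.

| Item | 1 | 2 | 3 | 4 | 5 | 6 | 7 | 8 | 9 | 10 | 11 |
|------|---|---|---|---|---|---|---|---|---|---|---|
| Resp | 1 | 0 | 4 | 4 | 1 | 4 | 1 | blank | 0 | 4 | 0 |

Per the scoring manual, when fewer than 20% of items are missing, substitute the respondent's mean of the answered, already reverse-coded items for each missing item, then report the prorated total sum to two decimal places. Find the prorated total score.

Reverse-coded (on a 0–6 scale, reversed = 6 − raw):
  item 7: 6 − 1 = 5
Completed scored items (10 of 11): 1, 0, 4, 4, 1, 4, 5, 0, 4, 0; sum = 23.
Person mean = 23 / 10 ≈ 2.3000
Prorated total = (23 / 10) × 11 = 25.30 (to 2 dp)

25.30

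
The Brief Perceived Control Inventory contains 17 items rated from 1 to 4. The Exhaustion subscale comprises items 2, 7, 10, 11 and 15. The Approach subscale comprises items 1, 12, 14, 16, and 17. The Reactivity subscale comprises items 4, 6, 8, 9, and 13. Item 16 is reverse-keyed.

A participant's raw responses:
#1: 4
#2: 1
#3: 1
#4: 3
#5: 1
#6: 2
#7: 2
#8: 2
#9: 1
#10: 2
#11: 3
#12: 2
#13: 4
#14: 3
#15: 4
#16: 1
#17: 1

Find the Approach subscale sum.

Approach items: 1, 12, 14, 16, 17.
Of these, item 16 is reverse-keyed; on a 1–4 scale, reversed = 5 − raw.
  item 1: 4
  item 12: 2
  item 14: 3
  item 16: 5 − 1 = 4
  item 17: 1
Sum = 4 + 2 + 3 + 4 + 1 = 14

14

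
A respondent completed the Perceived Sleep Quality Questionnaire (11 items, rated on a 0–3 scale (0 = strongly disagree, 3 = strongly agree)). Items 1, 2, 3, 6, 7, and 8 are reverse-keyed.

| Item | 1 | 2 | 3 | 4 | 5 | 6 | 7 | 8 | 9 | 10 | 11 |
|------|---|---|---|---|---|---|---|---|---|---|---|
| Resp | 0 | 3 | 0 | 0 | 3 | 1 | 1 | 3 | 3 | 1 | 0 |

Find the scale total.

Reversing items 1, 2, 3, 6, 7, & 8 with 3 − raw:
Total = (3−0) + (3−3) + (3−0) + 0 + 3 + (3−1) + (3−1) + (3−3) + 3 + 1 + 0
      = 3 + 0 + 3 + 0 + 3 + 2 + 2 + 0 + 3 + 1 + 0 = 17

17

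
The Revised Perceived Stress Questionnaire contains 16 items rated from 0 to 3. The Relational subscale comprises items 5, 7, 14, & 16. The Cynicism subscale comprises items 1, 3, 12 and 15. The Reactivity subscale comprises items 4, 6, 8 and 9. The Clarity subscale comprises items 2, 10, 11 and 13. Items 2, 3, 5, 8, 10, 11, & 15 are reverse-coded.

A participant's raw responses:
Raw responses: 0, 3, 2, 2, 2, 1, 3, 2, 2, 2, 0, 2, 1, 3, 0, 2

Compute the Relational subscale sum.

9

Relational items: 5, 7, 14, 16.
Of these, item 5 is reverse-coded; on a 0–3 scale, reversed = 3 − raw.
  item 5: 3 − 2 = 1
  item 7: 3
  item 14: 3
  item 16: 2
Sum = 1 + 3 + 3 + 2 = 9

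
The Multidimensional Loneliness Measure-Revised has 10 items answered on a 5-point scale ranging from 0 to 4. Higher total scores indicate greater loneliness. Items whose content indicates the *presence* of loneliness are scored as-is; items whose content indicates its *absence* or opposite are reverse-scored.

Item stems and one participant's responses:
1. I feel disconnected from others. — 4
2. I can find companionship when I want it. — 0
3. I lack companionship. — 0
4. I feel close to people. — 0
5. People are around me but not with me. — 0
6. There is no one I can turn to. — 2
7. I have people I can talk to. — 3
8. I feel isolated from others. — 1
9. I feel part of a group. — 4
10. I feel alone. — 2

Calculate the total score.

18

Items 2, 4, 7, 9 describe the absence/opposite of loneliness → reverse-score.
reversed = (0+4) − raw = 4 − raw.
  item 1: 4
  item 2: 4 − 0 = 4
  item 3: 0
  item 4: 4 − 0 = 4
  item 5: 0
  item 6: 2
  item 7: 4 − 3 = 1
  item 8: 1
  item 9: 4 − 4 = 0
  item 10: 2
Total = 4 + 4 + 0 + 4 + 0 + 2 + 1 + 1 + 0 + 2 = 18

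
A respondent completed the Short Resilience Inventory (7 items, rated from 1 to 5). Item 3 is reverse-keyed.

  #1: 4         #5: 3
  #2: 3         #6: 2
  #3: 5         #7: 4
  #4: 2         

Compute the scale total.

Raw sum = 23. Reverse-keyed items: 3; their raw sum = 5.
Each reversal replaces raw with 6 − raw, changing the total by 6 − 2·raw per item.
Total = 23 + 1·6 − 2·5 = 23 + 6 − 10 = 19

19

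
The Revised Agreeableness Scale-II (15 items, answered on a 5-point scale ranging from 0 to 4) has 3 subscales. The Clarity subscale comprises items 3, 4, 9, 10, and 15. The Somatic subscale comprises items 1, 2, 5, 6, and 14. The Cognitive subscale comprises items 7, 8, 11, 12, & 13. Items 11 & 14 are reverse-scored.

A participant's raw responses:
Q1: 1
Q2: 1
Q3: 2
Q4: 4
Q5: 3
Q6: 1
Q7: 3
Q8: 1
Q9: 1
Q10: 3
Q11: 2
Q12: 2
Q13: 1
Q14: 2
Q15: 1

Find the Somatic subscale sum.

8

Somatic items: 1, 2, 5, 6, 14.
Of these, item 14 is reverse-scored; reverse-coded value = 4 − response.
  item 1: 1
  item 2: 1
  item 5: 3
  item 6: 1
  item 14: 4 − 2 = 2
Sum = 1 + 1 + 3 + 1 + 2 = 8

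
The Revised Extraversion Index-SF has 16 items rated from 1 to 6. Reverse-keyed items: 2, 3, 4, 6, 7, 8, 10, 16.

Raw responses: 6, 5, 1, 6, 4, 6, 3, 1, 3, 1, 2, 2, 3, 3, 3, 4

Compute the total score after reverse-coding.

55

Reverse-coded items (on a 1–6 scale, reversed = 7 − raw):
  item 2: 7 − 5 = 2
  item 3: 7 − 1 = 6
  item 4: 7 − 6 = 1
  item 6: 7 − 6 = 1
  item 7: 7 − 3 = 4
  item 8: 7 − 1 = 6
  item 10: 7 − 1 = 6
  item 16: 7 − 4 = 3
After reverse-coding: 6, 2, 6, 1, 4, 1, 4, 6, 3, 6, 2, 2, 3, 3, 3, 3
Total = 6 + 2 + 6 + 1 + 4 + 1 + 4 + 6 + 3 + 6 + 2 + 2 + 3 + 3 + 3 + 3 = 55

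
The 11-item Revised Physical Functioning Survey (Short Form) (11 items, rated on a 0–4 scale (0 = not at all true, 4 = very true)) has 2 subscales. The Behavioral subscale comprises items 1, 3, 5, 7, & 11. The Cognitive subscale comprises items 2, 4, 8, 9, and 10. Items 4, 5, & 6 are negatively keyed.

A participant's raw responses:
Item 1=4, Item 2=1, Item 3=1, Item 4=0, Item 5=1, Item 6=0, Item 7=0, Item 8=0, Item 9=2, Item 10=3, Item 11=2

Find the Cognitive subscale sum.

10

Cognitive items: 2, 4, 8, 9, 10.
Of these, item 4 is negatively keyed; reversed = (0+4) − raw = 4 − raw.
  item 2: 1
  item 4: 4 − 0 = 4
  item 8: 0
  item 9: 2
  item 10: 3
Sum = 1 + 4 + 0 + 2 + 3 = 10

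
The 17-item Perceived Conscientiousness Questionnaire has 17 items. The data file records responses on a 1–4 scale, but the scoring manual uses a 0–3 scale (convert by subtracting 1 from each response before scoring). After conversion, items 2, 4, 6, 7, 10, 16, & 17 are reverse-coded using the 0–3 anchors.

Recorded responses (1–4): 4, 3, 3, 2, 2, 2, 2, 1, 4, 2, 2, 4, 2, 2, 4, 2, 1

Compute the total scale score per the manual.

32

Convert to 0–3: 3, 2, 2, 1, 1, 1, 1, 0, 3, 1, 1, 3, 1, 1, 3, 1, 0
Reverse-coded (on a 0–3 scale, reversed = 3 − raw):
  item 2: 3 − 2 = 1
  item 4: 3 − 1 = 2
  item 6: 3 − 1 = 2
  item 7: 3 − 1 = 2
  item 10: 3 − 1 = 2
  item 16: 3 − 1 = 2
  item 17: 3 − 0 = 3
Scored: 3, 1, 2, 2, 1, 2, 2, 0, 3, 2, 1, 3, 1, 1, 3, 2, 3
Total = 32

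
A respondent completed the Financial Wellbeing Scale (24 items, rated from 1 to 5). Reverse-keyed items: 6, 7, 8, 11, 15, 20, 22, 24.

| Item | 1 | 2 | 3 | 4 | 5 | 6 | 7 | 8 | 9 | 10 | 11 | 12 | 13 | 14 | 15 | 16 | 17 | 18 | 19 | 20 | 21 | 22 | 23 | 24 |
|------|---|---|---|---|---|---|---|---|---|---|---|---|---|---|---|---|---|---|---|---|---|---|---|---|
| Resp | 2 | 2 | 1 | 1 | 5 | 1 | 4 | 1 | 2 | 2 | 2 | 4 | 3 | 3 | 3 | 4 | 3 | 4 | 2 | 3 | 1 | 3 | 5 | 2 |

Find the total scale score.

73

Reverse-keyed items use 6 − raw:
  item 6: 6 − 1 = 5
  item 7: 6 − 4 = 2
  item 8: 6 − 1 = 5
  item 11: 6 − 2 = 4
  item 15: 6 − 3 = 3
  item 20: 6 − 3 = 3
  item 22: 6 − 3 = 3
  item 24: 6 − 2 = 4
After reverse-coding: 2, 2, 1, 1, 5, 5, 2, 5, 2, 2, 4, 4, 3, 3, 3, 4, 3, 4, 2, 3, 1, 3, 5, 4
Total = 2 + 2 + 1 + 1 + 5 + 5 + 2 + 5 + 2 + 2 + 4 + 4 + 3 + 3 + 3 + 4 + 3 + 4 + 2 + 3 + 1 + 3 + 5 + 4 = 73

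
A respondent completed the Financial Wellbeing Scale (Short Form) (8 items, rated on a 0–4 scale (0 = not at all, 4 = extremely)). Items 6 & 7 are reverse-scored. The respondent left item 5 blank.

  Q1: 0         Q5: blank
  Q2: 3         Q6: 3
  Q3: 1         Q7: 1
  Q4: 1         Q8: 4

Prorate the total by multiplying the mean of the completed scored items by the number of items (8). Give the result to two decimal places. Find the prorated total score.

Reverse-coded (reversed = (0+4) − raw = 4 − raw):
  item 6: 4 − 3 = 1
  item 7: 4 − 1 = 3
Completed scored items (7 of 8): 0, 3, 1, 1, 1, 3, 4; sum = 13.
Person mean = 13 / 7 ≈ 1.8571
Prorated total = (13 / 7) × 8 = 14.86 (to 2 dp)

14.86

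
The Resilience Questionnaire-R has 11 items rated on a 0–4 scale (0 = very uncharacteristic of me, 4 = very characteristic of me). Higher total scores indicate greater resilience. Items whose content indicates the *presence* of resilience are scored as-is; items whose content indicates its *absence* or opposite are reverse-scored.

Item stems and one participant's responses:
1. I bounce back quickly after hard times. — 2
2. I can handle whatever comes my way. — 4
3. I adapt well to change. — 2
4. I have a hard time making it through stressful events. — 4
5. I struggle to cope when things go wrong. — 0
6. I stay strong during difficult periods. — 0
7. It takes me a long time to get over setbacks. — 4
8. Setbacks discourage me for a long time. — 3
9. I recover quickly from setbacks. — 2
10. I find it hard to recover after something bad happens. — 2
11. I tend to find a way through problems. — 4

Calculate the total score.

21

Items 4, 5, 7, 8, 10 describe the absence/opposite of resilience → reverse-score.
on a 0–4 scale, reversed = 4 − raw.
  item 1: 2
  item 2: 4
  item 3: 2
  item 4: 4 − 4 = 0
  item 5: 4 − 0 = 4
  item 6: 0
  item 7: 4 − 4 = 0
  item 8: 4 − 3 = 1
  item 9: 2
  item 10: 4 − 2 = 2
  item 11: 4
Total = 2 + 4 + 2 + 0 + 4 + 0 + 0 + 1 + 2 + 2 + 4 = 21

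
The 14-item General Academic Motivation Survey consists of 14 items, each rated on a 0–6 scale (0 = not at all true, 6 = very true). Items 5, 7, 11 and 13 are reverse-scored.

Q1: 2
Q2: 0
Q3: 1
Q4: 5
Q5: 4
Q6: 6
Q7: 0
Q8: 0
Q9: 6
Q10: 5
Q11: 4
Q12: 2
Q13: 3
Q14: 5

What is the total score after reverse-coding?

45

Reversing items 5, 7, 11 and 13 with 6 − raw:
Total = 2 + 0 + 1 + 5 + (6−4) + 6 + (6−0) + 0 + 6 + 5 + (6−4) + 2 + (6−3) + 5
      = 2 + 0 + 1 + 5 + 2 + 6 + 6 + 0 + 6 + 5 + 2 + 2 + 3 + 5 = 45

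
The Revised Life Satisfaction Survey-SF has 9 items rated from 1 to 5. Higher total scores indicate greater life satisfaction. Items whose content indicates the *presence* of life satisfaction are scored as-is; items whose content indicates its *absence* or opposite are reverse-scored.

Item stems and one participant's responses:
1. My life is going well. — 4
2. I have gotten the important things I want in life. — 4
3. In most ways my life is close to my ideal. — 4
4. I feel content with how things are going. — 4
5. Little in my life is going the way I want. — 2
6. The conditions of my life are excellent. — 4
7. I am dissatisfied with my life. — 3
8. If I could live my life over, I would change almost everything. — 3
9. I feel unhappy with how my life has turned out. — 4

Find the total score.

32

Items 5, 7, 8, 9 describe the absence/opposite of life satisfaction → reverse-score.
on a 1–5 scale, reversed = 6 − raw.
  item 1: 4
  item 2: 4
  item 3: 4
  item 4: 4
  item 5: 6 − 2 = 4
  item 6: 4
  item 7: 6 − 3 = 3
  item 8: 6 − 3 = 3
  item 9: 6 − 4 = 2
Total = 4 + 4 + 4 + 4 + 4 + 4 + 3 + 3 + 2 = 32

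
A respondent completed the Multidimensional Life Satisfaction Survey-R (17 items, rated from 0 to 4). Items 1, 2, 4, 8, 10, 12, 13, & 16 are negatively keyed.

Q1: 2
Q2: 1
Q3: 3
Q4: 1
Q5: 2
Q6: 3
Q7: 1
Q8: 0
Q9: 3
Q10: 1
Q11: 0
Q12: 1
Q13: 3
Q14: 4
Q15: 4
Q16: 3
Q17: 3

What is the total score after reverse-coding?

43

Raw sum = 35. Negatively keyed items: 1, 2, 4, 8, 10, 12, 13, 16; their raw sum = 12.
Each reversal replaces raw with 4 − raw, changing the total by 4 − 2·raw per item.
Total = 35 + 8·4 − 2·12 = 35 + 32 − 24 = 43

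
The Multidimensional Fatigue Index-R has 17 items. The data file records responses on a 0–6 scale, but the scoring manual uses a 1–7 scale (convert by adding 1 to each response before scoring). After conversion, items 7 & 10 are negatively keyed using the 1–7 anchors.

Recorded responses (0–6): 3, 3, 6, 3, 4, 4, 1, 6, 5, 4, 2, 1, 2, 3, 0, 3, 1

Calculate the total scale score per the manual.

70

Convert to 1–7: 4, 4, 7, 4, 5, 5, 2, 7, 6, 5, 3, 2, 3, 4, 1, 4, 2
Reverse-coded (reversed = (1+7) − raw = 8 − raw):
  item 7: 8 − 2 = 6
  item 10: 8 − 5 = 3
Scored: 4, 4, 7, 4, 5, 5, 6, 7, 6, 3, 3, 2, 3, 4, 1, 4, 2
Total = 70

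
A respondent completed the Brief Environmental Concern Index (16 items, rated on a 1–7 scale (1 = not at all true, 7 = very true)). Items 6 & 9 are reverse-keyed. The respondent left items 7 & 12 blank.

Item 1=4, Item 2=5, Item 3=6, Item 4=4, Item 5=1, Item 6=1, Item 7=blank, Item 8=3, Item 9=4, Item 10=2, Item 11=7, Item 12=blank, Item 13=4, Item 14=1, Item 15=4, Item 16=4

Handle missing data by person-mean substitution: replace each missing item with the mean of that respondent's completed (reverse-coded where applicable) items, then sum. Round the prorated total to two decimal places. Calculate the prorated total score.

64.00

Reverse-coded (on a 1–7 scale, reversed = 8 − raw):
  item 6: 8 − 1 = 7
  item 9: 8 − 4 = 4
Completed scored items (14 of 16): 4, 5, 6, 4, 1, 7, 3, 4, 2, 7, 4, 1, 4, 4; sum = 56.
Person mean = 56 / 14 ≈ 4.0000
Prorated total = (56 / 14) × 16 = 64.00 (to 2 dp)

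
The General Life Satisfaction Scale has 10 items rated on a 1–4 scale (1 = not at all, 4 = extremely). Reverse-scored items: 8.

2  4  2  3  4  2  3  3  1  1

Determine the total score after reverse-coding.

Reverse-scored items use 5 − raw:
  item 8: 5 − 3 = 2
Scored responses: 2, 4, 2, 3, 4, 2, 3, 2, 1, 1
Total = 2 + 4 + 2 + 3 + 4 + 2 + 3 + 2 + 1 + 1 = 24

24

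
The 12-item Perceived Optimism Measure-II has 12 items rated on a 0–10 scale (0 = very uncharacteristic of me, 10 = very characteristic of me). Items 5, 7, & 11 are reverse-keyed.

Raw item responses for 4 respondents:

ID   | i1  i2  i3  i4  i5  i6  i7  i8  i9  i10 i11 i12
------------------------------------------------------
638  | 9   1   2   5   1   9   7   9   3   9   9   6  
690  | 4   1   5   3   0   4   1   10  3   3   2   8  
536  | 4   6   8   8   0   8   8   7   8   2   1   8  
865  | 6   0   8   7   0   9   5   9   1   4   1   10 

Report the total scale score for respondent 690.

Respondent 690 raw: 4, 1, 5, 3, 0, 4, 1, 10, 3, 3, 2, 8.
Reverse-coded (reversed = (0+10) − raw = 10 − raw):
  item 1: 4
  item 2: 1
  item 3: 5
  item 4: 3
  item 5: 10 − 0 = 10
  item 6: 4
  item 7: 10 − 1 = 9
  item 8: 10
  item 9: 3
  item 10: 3
  item 11: 10 − 2 = 8
  item 12: 8
Sum = 4 + 1 + 5 + 3 + 10 + 4 + 9 + 10 + 3 + 3 + 8 + 8 = 68

68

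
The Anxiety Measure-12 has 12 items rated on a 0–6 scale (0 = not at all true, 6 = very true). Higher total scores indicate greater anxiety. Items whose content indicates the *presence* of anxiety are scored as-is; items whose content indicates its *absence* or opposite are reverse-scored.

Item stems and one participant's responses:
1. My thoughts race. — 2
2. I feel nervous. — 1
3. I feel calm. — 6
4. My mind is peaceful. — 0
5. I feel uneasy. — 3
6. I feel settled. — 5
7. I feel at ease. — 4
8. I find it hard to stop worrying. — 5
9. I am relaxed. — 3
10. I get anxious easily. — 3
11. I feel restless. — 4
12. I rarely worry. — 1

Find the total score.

35

Items 3, 4, 6, 7, 9, 12 describe the absence/opposite of anxiety → reverse-score.
reverse-coded value = 6 − response.
  item 1: 2
  item 2: 1
  item 3: 6 − 6 = 0
  item 4: 6 − 0 = 6
  item 5: 3
  item 6: 6 − 5 = 1
  item 7: 6 − 4 = 2
  item 8: 5
  item 9: 6 − 3 = 3
  item 10: 3
  item 11: 4
  item 12: 6 − 1 = 5
Total = 2 + 1 + 0 + 6 + 3 + 1 + 2 + 5 + 3 + 3 + 4 + 5 = 35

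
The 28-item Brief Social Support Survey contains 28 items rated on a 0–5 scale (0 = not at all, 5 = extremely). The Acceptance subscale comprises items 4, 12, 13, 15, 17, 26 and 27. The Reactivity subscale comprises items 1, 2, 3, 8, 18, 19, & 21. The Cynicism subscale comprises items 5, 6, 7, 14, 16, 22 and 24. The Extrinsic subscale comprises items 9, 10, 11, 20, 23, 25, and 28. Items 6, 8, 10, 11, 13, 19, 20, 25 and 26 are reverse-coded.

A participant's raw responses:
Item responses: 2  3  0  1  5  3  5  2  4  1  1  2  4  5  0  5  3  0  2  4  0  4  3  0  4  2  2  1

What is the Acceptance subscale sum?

Acceptance items: 4, 12, 13, 15, 17, 26, 27.
Of these, items 13 & 26 are reverse-coded; on a 0–5 scale, reversed = 5 − raw.
  item 4: 1
  item 12: 2
  item 13: 5 − 4 = 1
  item 15: 0
  item 17: 3
  item 26: 5 − 2 = 3
  item 27: 2
Sum = 1 + 2 + 1 + 0 + 3 + 3 + 2 = 12

12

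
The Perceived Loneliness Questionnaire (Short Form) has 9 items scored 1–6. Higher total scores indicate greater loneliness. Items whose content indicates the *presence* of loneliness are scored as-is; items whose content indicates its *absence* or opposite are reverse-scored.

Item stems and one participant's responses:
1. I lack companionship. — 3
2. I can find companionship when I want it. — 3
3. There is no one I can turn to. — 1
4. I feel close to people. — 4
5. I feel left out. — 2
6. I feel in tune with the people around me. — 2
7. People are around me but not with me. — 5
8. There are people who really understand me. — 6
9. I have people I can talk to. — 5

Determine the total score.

26

Items 2, 4, 6, 8, 9 describe the absence/opposite of loneliness → reverse-score.
reverse-coded value = 7 − response.
  item 1: 3
  item 2: 7 − 3 = 4
  item 3: 1
  item 4: 7 − 4 = 3
  item 5: 2
  item 6: 7 − 2 = 5
  item 7: 5
  item 8: 7 − 6 = 1
  item 9: 7 − 5 = 2
Total = 3 + 4 + 1 + 3 + 2 + 5 + 5 + 1 + 2 = 26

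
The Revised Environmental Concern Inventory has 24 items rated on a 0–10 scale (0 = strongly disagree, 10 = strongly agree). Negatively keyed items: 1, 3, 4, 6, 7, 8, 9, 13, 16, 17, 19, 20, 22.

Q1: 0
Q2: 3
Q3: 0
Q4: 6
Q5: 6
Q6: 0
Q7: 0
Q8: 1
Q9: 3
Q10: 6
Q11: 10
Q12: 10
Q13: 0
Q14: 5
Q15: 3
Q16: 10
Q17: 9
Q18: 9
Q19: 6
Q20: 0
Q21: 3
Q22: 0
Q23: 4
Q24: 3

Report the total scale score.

157

Raw sum = 97. Negatively keyed items: 1, 3, 4, 6, 7, 8, 9, 13, 16, 17, 19, 20, 22; their raw sum = 35.
Each reversal replaces raw with 10 − raw, changing the total by 10 − 2·raw per item.
Total = 97 + 13·10 − 2·35 = 97 + 130 − 70 = 157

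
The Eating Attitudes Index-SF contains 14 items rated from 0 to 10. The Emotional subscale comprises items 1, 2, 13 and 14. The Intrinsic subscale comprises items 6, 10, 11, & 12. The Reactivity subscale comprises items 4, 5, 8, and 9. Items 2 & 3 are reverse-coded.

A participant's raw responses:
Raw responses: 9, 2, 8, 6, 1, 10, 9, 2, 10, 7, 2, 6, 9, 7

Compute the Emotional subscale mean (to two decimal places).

Emotional items: 1, 2, 13, 14.
Of these, item 2 is reverse-coded; reversed = (0+10) − raw = 10 − raw.
  item 1: 9
  item 2: 10 − 2 = 8
  item 13: 9
  item 14: 7
Sum = 9 + 8 + 9 + 7 = 33
Mean = 33 / 4 = 8.25

8.25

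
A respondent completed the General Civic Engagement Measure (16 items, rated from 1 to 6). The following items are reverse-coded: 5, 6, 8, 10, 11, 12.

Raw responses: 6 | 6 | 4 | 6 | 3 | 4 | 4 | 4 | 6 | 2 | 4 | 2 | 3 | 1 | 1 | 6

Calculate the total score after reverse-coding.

Reversing items 5, 6, 8, 10, 11 and 12 with 7 − raw:
Total = 6 + 6 + 4 + 6 + (7−3) + (7−4) + 4 + (7−4) + 6 + (7−2) + (7−4) + (7−2) + 3 + 1 + 1 + 6
      = 6 + 6 + 4 + 6 + 4 + 3 + 4 + 3 + 6 + 5 + 3 + 5 + 3 + 1 + 1 + 6 = 66

66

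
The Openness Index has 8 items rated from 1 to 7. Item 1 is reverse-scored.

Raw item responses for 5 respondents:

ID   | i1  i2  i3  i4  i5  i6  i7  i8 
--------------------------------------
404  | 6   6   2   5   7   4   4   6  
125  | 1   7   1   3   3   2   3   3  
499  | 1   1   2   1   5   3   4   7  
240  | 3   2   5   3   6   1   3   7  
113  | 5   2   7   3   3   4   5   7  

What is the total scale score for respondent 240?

32

Respondent 240 raw: 3, 2, 5, 3, 6, 1, 3, 7.
Reverse-coded (reversed = (1+7) − raw = 8 − raw):
  item 1: 8 − 3 = 5
  item 2: 2
  item 3: 5
  item 4: 3
  item 5: 6
  item 6: 1
  item 7: 3
  item 8: 7
Sum = 5 + 2 + 5 + 3 + 6 + 1 + 3 + 7 = 32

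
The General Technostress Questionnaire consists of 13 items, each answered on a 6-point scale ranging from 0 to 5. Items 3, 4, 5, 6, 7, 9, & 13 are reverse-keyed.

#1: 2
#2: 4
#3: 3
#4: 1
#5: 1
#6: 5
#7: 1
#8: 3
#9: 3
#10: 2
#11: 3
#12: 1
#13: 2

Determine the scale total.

34

Raw sum = 31. Reverse-keyed items: 3, 4, 5, 6, 7, 9, 13; their raw sum = 16.
Each reversal replaces raw with 5 − raw, changing the total by 5 − 2·raw per item.
Total = 31 + 7·5 − 2·16 = 31 + 35 − 32 = 34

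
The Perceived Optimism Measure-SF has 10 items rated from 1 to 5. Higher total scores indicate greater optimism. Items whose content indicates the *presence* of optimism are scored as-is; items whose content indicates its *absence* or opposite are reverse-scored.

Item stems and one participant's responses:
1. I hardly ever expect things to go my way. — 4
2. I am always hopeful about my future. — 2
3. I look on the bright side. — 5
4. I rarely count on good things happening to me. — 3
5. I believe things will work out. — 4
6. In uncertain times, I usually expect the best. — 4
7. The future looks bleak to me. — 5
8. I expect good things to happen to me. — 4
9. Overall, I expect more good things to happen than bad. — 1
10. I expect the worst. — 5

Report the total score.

Items 1, 4, 7, 10 describe the absence/opposite of optimism → reverse-score.
reverse-coded value = 6 − response.
  item 1: 6 − 4 = 2
  item 2: 2
  item 3: 5
  item 4: 6 − 3 = 3
  item 5: 4
  item 6: 4
  item 7: 6 − 5 = 1
  item 8: 4
  item 9: 1
  item 10: 6 − 5 = 1
Total = 2 + 2 + 5 + 3 + 4 + 4 + 1 + 4 + 1 + 1 = 27

27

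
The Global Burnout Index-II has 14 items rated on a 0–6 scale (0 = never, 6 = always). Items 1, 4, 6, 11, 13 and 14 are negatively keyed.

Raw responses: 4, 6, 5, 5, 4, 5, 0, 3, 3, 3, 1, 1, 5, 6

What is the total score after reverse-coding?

35

Raw sum = 51. Negatively keyed items: 1, 4, 6, 11, 13, 14; their raw sum = 26.
Each reversal replaces raw with 6 − raw, changing the total by 6 − 2·raw per item.
Total = 51 + 6·6 − 2·26 = 51 + 36 − 52 = 35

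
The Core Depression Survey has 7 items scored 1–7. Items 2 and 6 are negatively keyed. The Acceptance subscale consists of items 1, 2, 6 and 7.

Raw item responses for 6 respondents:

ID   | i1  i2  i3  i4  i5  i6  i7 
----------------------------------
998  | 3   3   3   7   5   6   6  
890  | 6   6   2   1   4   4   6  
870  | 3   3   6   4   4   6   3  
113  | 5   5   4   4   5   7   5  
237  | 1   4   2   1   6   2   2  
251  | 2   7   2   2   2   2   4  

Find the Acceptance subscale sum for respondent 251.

13

Respondent 251 raw: 2, 7, 2, 2, 2, 2, 4.
Acceptance items: 1, 2, 6, 7.
Reverse-coded (reversed = (1+7) − raw = 8 − raw):
  item 1: 2
  item 2: 8 − 7 = 1
  item 6: 8 − 2 = 6
  item 7: 4
Sum = 2 + 1 + 6 + 4 = 13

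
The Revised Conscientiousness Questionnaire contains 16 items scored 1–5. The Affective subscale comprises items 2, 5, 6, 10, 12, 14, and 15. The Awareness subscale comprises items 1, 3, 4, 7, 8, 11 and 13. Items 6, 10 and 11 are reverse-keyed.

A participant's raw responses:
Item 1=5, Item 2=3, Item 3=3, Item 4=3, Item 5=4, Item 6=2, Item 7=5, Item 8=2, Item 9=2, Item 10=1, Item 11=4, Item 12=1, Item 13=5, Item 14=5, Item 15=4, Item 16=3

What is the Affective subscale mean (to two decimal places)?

Affective items: 2, 5, 6, 10, 12, 14, 15.
Of these, items 6 and 10 are reverse-keyed; reversed = (1+5) − raw = 6 − raw.
  item 2: 3
  item 5: 4
  item 6: 6 − 2 = 4
  item 10: 6 − 1 = 5
  item 12: 1
  item 14: 5
  item 15: 4
Sum = 3 + 4 + 4 + 5 + 1 + 5 + 4 = 26
Mean = 26 / 7 = 3.71

3.71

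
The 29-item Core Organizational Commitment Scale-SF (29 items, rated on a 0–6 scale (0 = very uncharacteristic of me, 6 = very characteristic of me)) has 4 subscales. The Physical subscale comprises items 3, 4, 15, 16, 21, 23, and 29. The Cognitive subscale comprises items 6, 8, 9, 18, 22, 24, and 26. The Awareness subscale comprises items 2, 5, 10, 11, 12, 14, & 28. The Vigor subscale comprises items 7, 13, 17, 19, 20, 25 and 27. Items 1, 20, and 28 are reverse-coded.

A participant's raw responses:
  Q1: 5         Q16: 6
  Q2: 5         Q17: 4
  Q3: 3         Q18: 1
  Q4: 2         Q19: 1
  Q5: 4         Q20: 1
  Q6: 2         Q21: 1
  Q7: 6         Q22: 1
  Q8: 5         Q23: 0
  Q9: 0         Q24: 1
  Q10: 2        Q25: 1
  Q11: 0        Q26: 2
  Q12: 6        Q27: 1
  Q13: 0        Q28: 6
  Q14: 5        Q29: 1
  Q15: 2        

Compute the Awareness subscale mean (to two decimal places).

3.14

Awareness items: 2, 5, 10, 11, 12, 14, 28.
Of these, item 28 is reverse-coded; reverse-coded value = 6 − response.
  item 2: 5
  item 5: 4
  item 10: 2
  item 11: 0
  item 12: 6
  item 14: 5
  item 28: 6 − 6 = 0
Sum = 5 + 4 + 2 + 0 + 6 + 5 + 0 = 22
Mean = 22 / 7 = 3.14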